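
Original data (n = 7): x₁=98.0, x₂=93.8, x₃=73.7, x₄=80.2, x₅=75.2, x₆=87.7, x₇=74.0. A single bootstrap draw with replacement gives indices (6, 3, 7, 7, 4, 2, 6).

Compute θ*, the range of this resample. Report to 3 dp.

θ* = 20.100

Resample values: 87.7, 73.7, 74.0, 74.0, 80.2, 93.8, 87.7.
Range = 93.8 − 73.7 = 20.100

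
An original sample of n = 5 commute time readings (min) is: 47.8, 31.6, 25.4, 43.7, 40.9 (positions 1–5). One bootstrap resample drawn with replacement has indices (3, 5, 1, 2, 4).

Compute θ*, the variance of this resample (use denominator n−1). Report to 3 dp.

Resample values: 25.4, 40.9, 47.8, 31.6, 43.7.
Mean = 37.8800; sum of squared deviations = 336.5880
s² = 336.5880 / 4 = 84.1470

θ* = 84.147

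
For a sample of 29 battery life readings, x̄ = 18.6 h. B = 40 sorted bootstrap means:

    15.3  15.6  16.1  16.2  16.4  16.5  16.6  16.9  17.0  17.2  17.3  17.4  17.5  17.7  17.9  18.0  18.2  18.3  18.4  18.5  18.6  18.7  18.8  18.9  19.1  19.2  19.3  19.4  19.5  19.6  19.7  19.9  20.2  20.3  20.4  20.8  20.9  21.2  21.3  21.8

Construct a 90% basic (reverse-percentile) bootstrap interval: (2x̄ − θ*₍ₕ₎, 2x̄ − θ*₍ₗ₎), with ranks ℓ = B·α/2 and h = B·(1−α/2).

(16.0, 21.6)

Percentile endpoints at ranks 2 and 38: θ*₍2₎ = 15.6, θ*₍38₎ = 21.2.
Basic interval reflects these around x̄:
  lower = 2 × 18.6 − 21.2 = 16.0
  upper = 2 × 18.6 − 15.6 = 21.6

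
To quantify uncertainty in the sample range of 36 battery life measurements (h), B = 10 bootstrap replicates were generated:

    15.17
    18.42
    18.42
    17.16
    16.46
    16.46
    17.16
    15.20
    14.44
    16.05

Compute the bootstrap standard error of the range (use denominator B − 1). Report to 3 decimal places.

SE* = 1.340

Bootstrap SE is the standard deviation of the 10 replicate ranges.
Mean of replicates: (15.17 + 18.42 + 18.42 + 17.16 + 16.46 + 16.46 + 17.16 + 15.20 + 14.44 + 16.05) / 10 = 164.9400 / 10 = 16.4940
Sum of squared deviations: (−1.3240)² + (+1.9260)² + (+1.9260)² + (+0.6660)² + (−0.0340)² + (−0.0340)² + (+0.6660)² + (−1.2940)² + (−2.0540)² + (−0.4440)² = 16.1518
Variance = 16.1518 / 9 = 1.7946
SE* = √1.7946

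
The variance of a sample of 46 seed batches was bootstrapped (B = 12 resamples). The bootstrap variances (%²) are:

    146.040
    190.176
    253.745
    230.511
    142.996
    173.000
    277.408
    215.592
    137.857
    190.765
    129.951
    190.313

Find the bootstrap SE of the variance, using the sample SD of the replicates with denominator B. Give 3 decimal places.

SE* = 45.420

Bootstrap SE is the standard deviation of the 12 replicate variances.
Mean of replicates: (146.040 + 190.176 + 253.745 + 230.511 + 142.996 + 173.000 + 277.408 + 215.592 + 137.857 + 190.765 + 129.951 + 190.313) / 12 = 2278.3540 / 12 = 189.8628
Sum of squared deviations: (−43.8228)² + (+0.3132)² + (+63.8822)² + (+40.6482)² + (−46.8668)² + (−16.8628)² + (+87.5452)² + (+25.7292)² + (−52.0058)² + (+0.9022)² + (−59.9118)² + (+0.4502)² = 24755.7959
Variance = 24755.7959 / 12 = 2062.9830
SE* = √2062.9830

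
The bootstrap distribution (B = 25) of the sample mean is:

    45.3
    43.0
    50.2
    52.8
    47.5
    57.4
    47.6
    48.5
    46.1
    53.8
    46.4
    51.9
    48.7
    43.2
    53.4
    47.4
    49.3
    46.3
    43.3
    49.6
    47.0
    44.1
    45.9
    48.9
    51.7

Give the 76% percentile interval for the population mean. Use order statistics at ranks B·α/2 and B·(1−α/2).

(43.3, 52.8)

Sorted replicates: 43.0, 43.2, 43.3, 44.1, 45.3, 45.9, 46.1, 46.3, 46.4, 47.0, 47.4, 47.5, 47.6, 48.5, 48.7, 48.9, 49.3, 49.6, 50.2, 51.7, 51.9, 52.8, 53.4, 53.8, 57.4
α = 0.24; lower rank = 25 × 0.120 = 3; upper rank = 25 × 0.880 = 22.
The 3rd smallest replicate is 43.3; the 22nd is 52.8.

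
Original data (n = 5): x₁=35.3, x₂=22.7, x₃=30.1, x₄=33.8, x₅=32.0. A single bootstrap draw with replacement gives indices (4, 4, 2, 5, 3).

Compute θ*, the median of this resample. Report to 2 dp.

Resample values: 33.8, 33.8, 22.7, 32.0, 30.1.
Sorted: 22.7, 30.1, 32.0, 33.8, 33.8
Median = middle value = 32.00

θ* = 32.00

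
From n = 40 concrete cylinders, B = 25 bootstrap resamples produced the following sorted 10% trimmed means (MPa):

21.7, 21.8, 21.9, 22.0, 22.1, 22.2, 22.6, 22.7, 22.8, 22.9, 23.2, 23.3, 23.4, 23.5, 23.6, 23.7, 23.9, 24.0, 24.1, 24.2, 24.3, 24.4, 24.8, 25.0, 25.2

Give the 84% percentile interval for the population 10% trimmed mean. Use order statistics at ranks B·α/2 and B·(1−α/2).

(21.8, 24.8)

α = 0.16; lower rank = 25 × 0.080 = 2; upper rank = 25 × 0.920 = 23.
The 2nd smallest replicate is 21.8; the 23rd is 24.8.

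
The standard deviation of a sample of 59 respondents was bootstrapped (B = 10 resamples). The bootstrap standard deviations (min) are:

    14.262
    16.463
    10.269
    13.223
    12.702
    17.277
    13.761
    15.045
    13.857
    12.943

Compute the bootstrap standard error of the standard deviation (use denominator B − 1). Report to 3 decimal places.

Bootstrap SE is the standard deviation of the 10 replicate standard deviations.
Mean of replicates: (14.262 + 16.463 + 10.269 + 13.223 + 12.702 + 17.277 + 13.761 + 15.045 + 13.857 + 12.943) / 10 = 139.8020 / 10 = 13.9802
Sum of squared deviations: (+0.2818)² + (+2.4828)² + (−3.7112)² + (−0.7572)² + (−1.2782)² + (+3.2968)² + (−0.2192)² + (+1.0648)² + (−0.1232)² + (−1.0372)² = 35.3656
Variance = 35.3656 / 9 = 3.9295
SE* = √3.9295

SE* = 1.982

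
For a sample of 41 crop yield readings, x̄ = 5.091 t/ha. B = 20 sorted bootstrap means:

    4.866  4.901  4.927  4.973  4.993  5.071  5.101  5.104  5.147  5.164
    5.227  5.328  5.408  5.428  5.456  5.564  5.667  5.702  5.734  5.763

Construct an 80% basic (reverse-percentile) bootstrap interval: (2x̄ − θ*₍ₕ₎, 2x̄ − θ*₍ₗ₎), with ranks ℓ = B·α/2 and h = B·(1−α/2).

Percentile endpoints at ranks 2 and 18: θ*₍2₎ = 4.901, θ*₍18₎ = 5.702.
Basic interval reflects these around x̄:
  lower = 2 × 5.091 − 5.702 = 4.480
  upper = 2 × 5.091 − 4.901 = 5.281

(4.480, 5.281)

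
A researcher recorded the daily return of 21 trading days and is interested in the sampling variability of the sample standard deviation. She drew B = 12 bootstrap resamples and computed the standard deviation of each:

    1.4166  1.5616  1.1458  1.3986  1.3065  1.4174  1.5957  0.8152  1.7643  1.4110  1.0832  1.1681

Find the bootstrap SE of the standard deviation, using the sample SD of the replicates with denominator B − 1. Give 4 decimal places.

SE* = 0.2567

Bootstrap SE is the standard deviation of the 12 replicate standard deviations.
Mean of replicates: (1.4166 + 1.5616 + 1.1458 + 1.3986 + 1.3065 + 1.4174 + 1.5957 + 0.8152 + 1.7643 + 1.4110 + 1.0832 + 1.1681) / 12 = 16.08400 / 12 = 1.34033
Sum of squared deviations: (+0.07627)² + (+0.22127)² + (−0.19453)² + (+0.05827)² + (−0.03383)² + (+0.07707)² + (+0.25537)² + (−0.52513)² + (+0.42397)² + (+0.07067)² + (−0.25713)² + (−0.17223)² = 0.72460
Variance = 0.72460 / 11 = 0.06587
SE* = √0.06587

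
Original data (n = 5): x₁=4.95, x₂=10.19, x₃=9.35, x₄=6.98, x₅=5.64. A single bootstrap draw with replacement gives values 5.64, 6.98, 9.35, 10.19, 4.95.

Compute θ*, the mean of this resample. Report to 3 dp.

Mean = (5.64 + 6.98 + 9.35 + 10.19 + 4.95) / 5 = 37.110 / 5 = 7.422

θ* = 7.422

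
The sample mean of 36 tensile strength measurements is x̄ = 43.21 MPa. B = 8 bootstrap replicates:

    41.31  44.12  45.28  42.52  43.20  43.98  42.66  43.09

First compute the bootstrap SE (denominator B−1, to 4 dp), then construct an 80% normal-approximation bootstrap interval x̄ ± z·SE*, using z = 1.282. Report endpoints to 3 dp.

(41.672, 44.748)

Mean of replicates = 43.2700; sum of squared deviations = 10.0802; SE* = √(10.0802/7) = 1.2000
Margin = 1.282 × 1.2000 = 1.5384
Interval: 43.21 ± 1.5384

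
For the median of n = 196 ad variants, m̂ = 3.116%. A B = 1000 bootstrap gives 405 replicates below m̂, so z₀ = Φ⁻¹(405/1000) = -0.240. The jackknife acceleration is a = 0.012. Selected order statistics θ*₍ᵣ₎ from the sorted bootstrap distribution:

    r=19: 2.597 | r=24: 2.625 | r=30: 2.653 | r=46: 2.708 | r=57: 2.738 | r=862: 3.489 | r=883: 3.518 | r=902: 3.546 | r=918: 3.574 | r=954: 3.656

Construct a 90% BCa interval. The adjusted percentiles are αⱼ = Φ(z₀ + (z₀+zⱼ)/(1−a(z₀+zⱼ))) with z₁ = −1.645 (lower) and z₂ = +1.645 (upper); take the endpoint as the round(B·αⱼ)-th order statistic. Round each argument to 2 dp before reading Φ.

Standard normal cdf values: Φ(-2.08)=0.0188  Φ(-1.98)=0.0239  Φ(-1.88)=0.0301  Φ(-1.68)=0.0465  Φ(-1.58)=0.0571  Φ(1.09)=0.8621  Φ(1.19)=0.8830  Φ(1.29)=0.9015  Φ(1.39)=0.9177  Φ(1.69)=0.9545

Lower: z₀ + z₁ = -0.240 + (-1.645) = -1.885; 1 − a(z₀+z₁) = 1 − (0.012)(-1.885) = 1.0226; argument = -0.240 + (-1.885)/1.0226 = -2.0833 → -2.08.
α₁ = Φ(-2.08) = 0.0188; rank = round(1000 × 0.0188) = 19; θ*₍19₎ = 2.597.
Upper: z₀ + z₂ = 1.405; 1 − a(z₀+z₂) = 0.9831; argument = 1.1891 → 1.19; α₂ = 0.8830; rank = 883; θ*₍883₎ = 3.518.

(2.597, 3.518)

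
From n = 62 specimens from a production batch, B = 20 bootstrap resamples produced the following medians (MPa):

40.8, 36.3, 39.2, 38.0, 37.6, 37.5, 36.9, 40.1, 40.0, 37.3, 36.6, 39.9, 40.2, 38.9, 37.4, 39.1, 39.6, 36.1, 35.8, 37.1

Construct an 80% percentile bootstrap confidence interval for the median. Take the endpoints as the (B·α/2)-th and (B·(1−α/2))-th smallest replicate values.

(36.1, 40.1)

Sorted replicates: 35.8, 36.1, 36.3, 36.6, 36.9, 37.1, 37.3, 37.4, 37.5, 37.6, 38.0, 38.9, 39.1, 39.2, 39.6, 39.9, 40.0, 40.1, 40.2, 40.8
α = 0.20; lower rank = 20 × 0.100 = 2; upper rank = 20 × 0.900 = 18.
The 2nd smallest replicate is 36.1; the 18th is 40.1.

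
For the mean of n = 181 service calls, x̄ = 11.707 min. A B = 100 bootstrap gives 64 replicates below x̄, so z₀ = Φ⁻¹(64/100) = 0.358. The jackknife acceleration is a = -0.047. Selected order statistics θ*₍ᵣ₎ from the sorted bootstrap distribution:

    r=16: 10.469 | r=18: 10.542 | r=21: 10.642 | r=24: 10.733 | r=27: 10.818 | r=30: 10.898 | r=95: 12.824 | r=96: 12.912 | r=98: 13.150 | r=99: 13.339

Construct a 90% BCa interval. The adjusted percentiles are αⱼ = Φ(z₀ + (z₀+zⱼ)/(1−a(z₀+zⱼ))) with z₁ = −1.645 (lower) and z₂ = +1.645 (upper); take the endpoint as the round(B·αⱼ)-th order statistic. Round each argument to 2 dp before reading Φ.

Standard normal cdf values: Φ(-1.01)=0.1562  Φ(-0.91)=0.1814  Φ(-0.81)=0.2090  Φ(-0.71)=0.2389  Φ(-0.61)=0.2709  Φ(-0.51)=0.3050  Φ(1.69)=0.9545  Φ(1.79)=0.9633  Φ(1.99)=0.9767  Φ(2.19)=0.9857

(10.469, 13.339)

Lower: z₀ + z₁ = 0.358 + (-1.645) = -1.287; 1 − a(z₀+z₁) = 1 − (-0.047)(-1.287) = 0.9395; argument = 0.358 + (-1.287)/0.9395 = -1.0119 → -1.01.
α₁ = Φ(-1.01) = 0.1562; rank = round(100 × 0.1562) = 16; θ*₍16₎ = 10.469.
Upper: z₀ + z₂ = 2.003; 1 − a(z₀+z₂) = 1.0941; argument = 2.1887 → 2.19; α₂ = 0.9857; rank = 99; θ*₍99₎ = 13.339.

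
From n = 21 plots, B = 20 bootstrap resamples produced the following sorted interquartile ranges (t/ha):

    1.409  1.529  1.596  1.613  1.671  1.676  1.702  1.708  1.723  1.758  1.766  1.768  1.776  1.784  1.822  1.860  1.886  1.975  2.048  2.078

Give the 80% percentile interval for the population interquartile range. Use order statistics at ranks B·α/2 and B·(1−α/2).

α = 0.20; lower rank = 20 × 0.100 = 2; upper rank = 20 × 0.900 = 18.
The 2nd smallest replicate is 1.529; the 18th is 1.975.

(1.529, 1.975)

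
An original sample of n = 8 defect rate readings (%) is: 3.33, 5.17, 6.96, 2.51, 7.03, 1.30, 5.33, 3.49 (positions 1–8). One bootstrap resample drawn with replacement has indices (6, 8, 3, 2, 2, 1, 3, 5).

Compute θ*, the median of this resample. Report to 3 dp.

θ* = 5.170

Resample values: 1.30, 3.49, 6.96, 5.17, 5.17, 3.33, 6.96, 7.03.
Sorted: 1.30, 3.33, 3.49, 5.17, 5.17, 6.96, 6.96, 7.03
Median = average of the two middle values = 5.170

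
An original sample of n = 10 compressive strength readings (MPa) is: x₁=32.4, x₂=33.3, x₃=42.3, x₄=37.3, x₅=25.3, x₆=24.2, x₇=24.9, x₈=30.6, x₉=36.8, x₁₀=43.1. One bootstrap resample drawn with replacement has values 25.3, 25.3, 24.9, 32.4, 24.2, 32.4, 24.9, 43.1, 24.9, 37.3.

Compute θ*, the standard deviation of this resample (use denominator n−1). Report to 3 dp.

θ* = 6.578

Mean = 29.4700; sum of squared deviations = 389.4610
s² = 389.4610 / 9 = 43.2734
s = √43.2734 = 6.578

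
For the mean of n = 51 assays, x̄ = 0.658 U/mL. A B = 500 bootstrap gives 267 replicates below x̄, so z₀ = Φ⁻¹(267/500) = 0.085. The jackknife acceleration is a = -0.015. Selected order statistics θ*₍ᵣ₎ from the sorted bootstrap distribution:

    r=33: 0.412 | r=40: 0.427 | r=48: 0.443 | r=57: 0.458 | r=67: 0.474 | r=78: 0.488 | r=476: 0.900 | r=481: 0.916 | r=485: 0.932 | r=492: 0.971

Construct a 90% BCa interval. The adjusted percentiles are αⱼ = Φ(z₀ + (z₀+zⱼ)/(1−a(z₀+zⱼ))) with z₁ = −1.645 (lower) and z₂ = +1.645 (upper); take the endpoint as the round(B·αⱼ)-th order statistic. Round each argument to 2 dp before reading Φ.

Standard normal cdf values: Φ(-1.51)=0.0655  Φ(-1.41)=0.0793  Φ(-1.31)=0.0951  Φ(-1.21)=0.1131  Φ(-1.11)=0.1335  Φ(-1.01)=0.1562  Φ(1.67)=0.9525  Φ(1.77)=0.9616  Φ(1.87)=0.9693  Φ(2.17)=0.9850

Lower: z₀ + z₁ = 0.085 + (-1.645) = -1.560; 1 − a(z₀+z₁) = 1 − (-0.015)(-1.560) = 0.9766; argument = 0.085 + (-1.560)/0.9766 = -1.5124 → -1.51.
α₁ = Φ(-1.51) = 0.0655; rank = round(500 × 0.0655) = 33; θ*₍33₎ = 0.412.
Upper: z₀ + z₂ = 1.730; 1 − a(z₀+z₂) = 1.0259; argument = 1.7712 → 1.77; α₂ = 0.9616; rank = 481; θ*₍481₎ = 0.916.

(0.412, 0.916)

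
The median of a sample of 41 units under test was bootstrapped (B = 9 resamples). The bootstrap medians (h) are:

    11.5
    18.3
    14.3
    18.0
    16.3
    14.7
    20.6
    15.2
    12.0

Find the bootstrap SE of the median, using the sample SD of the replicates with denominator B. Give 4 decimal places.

SE* = 2.8076

Bootstrap SE is the standard deviation of the 9 replicate medians.
Mean of replicates: (11.5 + 18.3 + 14.3 + 18.0 + 16.3 + 14.7 + 20.6 + 15.2 + 12.0) / 9 = 140.90000 / 9 = 15.65556
Sum of squared deviations: (−4.15556)² + (+2.64444)² + (−1.35556)² + (+2.34444)² + (+0.64444)² + (−0.95556)² + (+4.94444)² + (−0.45556)² + (−3.65556)² = 70.94222
Variance = 70.94222 / 9 = 7.88247
SE* = √7.88247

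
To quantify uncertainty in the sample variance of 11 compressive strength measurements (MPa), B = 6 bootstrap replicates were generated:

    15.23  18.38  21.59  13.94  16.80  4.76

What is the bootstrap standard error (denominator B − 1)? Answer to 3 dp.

Bootstrap SE is the standard deviation of the 6 replicate variances.
Mean of replicates: (15.23 + 18.38 + 21.59 + 13.94 + 16.80 + 4.76) / 6 = 90.7000 / 6 = 15.1167
Sum of squared deviations: (+0.1133)² + (+3.2633)² + (+6.4733)² + (−1.1767)² + (+1.6833)² + (−10.3567)² = 164.0449
Variance = 164.0449 / 5 = 32.8090
SE* = √32.8090

SE* = 5.728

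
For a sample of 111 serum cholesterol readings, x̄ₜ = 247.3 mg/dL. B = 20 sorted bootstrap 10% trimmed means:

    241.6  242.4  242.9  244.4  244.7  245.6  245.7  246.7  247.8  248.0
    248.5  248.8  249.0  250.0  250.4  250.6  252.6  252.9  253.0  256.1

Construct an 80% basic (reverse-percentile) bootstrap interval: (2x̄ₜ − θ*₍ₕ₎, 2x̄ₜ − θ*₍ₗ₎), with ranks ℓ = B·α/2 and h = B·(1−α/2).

Percentile endpoints at ranks 2 and 18: θ*₍2₎ = 242.4, θ*₍18₎ = 252.9.
Basic interval reflects these around x̄ₜ:
  lower = 2 × 247.3 − 252.9 = 241.7
  upper = 2 × 247.3 − 242.4 = 252.2

(241.7, 252.2)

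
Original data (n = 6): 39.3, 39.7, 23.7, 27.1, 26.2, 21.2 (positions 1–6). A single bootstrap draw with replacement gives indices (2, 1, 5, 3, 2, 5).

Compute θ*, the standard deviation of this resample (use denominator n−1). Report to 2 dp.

θ* = 7.83

Resample values: 39.7, 39.3, 26.2, 23.7, 39.7, 26.2.
Mean = 32.4667; sum of squared deviations = 306.7333
s² = 306.7333 / 5 = 61.3467
s = √61.3467 = 7.83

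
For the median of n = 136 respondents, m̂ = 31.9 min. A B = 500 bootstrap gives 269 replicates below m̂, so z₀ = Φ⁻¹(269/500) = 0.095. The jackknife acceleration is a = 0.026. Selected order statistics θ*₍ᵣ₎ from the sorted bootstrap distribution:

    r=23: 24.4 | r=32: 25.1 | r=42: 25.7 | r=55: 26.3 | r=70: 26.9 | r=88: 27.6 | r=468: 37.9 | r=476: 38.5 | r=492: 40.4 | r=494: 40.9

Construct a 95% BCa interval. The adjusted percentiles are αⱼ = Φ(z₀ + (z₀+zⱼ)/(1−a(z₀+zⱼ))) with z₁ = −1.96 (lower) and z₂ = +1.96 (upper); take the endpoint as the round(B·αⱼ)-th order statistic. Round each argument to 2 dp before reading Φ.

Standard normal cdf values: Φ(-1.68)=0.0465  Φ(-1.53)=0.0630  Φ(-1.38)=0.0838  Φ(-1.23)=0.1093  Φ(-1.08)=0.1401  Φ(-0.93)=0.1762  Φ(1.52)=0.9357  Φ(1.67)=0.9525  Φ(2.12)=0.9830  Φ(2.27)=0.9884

(24.4, 40.9)

Lower: z₀ + z₁ = 0.095 + (-1.960) = -1.865; 1 − a(z₀+z₁) = 1 − (0.026)(-1.865) = 1.0485; argument = 0.095 + (-1.865)/1.0485 = -1.6837 → -1.68.
α₁ = Φ(-1.68) = 0.0465; rank = round(500 × 0.0465) = 23; θ*₍23₎ = 24.4.
Upper: z₀ + z₂ = 2.055; 1 − a(z₀+z₂) = 0.9466; argument = 2.2660 → 2.27; α₂ = 0.9884; rank = 494; θ*₍494₎ = 40.9.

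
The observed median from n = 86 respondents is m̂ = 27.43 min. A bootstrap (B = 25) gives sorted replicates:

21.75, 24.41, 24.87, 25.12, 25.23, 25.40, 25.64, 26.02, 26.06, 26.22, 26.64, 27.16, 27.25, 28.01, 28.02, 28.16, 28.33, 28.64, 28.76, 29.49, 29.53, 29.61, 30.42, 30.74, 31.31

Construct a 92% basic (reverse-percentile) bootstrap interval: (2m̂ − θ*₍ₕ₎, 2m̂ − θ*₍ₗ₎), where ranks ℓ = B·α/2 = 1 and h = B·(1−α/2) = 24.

Percentile endpoints at ranks 1 and 24: θ*₍1₎ = 21.75, θ*₍24₎ = 30.74.
Basic interval reflects these around m̂:
  lower = 2 × 27.43 − 30.74 = 24.12
  upper = 2 × 27.43 − 21.75 = 33.11

(24.12, 33.11)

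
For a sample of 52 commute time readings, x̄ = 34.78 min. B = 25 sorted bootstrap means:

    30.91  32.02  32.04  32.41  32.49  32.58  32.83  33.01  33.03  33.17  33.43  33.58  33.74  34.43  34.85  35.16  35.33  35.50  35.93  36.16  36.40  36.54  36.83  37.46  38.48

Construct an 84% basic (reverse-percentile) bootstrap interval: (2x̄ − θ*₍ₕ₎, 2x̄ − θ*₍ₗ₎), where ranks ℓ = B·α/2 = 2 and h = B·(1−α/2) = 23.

(32.73, 37.54)

Percentile endpoints at ranks 2 and 23: θ*₍2₎ = 32.02, θ*₍23₎ = 36.83.
Basic interval reflects these around x̄:
  lower = 2 × 34.78 − 36.83 = 32.73
  upper = 2 × 34.78 − 32.02 = 37.54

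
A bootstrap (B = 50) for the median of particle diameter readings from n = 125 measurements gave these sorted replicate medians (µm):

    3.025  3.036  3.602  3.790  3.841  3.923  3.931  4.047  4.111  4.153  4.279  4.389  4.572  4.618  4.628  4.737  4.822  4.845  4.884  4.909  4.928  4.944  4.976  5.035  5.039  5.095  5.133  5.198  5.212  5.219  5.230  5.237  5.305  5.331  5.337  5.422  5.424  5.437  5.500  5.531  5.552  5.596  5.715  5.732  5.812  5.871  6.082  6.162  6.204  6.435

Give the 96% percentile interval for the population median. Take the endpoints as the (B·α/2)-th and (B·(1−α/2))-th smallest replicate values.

(3.025, 6.204)

α = 0.04; lower rank = 50 × 0.020 = 1; upper rank = 50 × 0.980 = 49.
The 1st smallest replicate is 3.025; the 49th is 6.204.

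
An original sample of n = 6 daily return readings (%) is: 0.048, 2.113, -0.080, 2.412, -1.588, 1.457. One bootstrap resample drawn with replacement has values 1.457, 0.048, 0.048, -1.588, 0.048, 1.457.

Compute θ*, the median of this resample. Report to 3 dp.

Sorted: -1.588, 0.048, 0.048, 0.048, 1.457, 1.457
Median = average of the two middle values = 0.048

θ* = 0.048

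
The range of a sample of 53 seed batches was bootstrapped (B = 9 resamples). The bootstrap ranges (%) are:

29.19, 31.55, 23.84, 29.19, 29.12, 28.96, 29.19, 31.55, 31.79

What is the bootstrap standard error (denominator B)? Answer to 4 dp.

Bootstrap SE is the standard deviation of the 9 replicate ranges.
Mean of replicates: (29.19 + 31.55 + 23.84 + 29.19 + 29.12 + 28.96 + 29.19 + 31.55 + 31.79) / 9 = 264.38000 / 9 = 29.37556
Sum of squared deviations: (−0.18556)² + (+2.17444)² + (−5.53556)² + (−0.18556)² + (−0.25556)² + (−0.41556)² + (−0.18556)² + (+2.17444)² + (+2.41444)² = 46.26962
Variance = 46.26962 / 9 = 5.14107
SE* = √5.14107

SE* = 2.2674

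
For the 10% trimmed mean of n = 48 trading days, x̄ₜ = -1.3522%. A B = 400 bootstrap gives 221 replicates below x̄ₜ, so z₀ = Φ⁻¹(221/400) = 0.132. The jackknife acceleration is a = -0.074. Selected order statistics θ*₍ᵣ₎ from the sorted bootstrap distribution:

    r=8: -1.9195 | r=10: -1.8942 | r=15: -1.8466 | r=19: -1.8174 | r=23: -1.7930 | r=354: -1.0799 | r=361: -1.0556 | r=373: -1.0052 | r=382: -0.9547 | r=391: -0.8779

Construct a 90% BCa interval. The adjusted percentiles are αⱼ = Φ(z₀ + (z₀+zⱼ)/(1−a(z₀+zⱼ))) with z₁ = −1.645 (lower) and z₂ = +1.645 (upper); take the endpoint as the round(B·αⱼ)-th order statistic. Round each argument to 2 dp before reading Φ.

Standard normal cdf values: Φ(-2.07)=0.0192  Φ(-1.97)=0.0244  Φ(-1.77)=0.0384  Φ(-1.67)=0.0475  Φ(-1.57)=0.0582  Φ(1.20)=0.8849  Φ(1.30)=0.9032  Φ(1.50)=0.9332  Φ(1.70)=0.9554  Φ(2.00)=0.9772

(-1.7930, -0.9547)

Lower: z₀ + z₁ = 0.132 + (-1.645) = -1.513; 1 − a(z₀+z₁) = 1 − (-0.074)(-1.513) = 0.8880; argument = 0.132 + (-1.513)/0.8880 = -1.5718 → -1.57.
α₁ = Φ(-1.57) = 0.0582; rank = round(400 × 0.0582) = 23; θ*₍23₎ = -1.7930.
Upper: z₀ + z₂ = 1.777; 1 − a(z₀+z₂) = 1.1315; argument = 1.7025 → 1.70; α₂ = 0.9554; rank = 382; θ*₍382₎ = -0.9547.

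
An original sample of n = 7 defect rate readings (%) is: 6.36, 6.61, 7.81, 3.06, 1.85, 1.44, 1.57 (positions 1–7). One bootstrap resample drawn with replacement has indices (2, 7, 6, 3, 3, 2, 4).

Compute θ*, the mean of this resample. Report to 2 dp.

Resample values: 6.61, 1.57, 1.44, 7.81, 7.81, 6.61, 3.06.
Mean = (6.61 + 1.57 + 1.44 + 7.81 + 7.81 + 6.61 + 3.06) / 7 = 34.910 / 7 = 4.99

θ* = 4.99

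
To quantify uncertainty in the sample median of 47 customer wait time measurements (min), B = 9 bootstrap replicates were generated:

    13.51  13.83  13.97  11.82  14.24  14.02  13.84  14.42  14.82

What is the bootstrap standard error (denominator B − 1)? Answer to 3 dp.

Bootstrap SE is the standard deviation of the 9 replicate medians.
Mean of replicates: (13.51 + 13.83 + 13.97 + 11.82 + 14.24 + 14.02 + 13.84 + 14.42 + 14.82) / 9 = 124.4700 / 9 = 13.8300
Sum of squared deviations: (−0.3200)² + (+0.0000)² + (+0.1400)² + (−2.0100)² + (+0.4100)² + (+0.1900)² + (+0.0100)² + (+0.5900)² + (+0.9900)² = 5.6946
Variance = 5.6946 / 8 = 0.7118
SE* = √0.7118

SE* = 0.844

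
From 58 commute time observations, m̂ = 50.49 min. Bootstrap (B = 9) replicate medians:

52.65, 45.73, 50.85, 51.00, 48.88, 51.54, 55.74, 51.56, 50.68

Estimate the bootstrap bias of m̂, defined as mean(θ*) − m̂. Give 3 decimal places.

bias = +0.469

mean(θ*) = (52.65 + 45.73 + 50.85 + 51.00 + 48.88 + 51.54 + 55.74 + 51.56 + 50.68) / 9 = 50.9589
bias = 50.9589 − 50.49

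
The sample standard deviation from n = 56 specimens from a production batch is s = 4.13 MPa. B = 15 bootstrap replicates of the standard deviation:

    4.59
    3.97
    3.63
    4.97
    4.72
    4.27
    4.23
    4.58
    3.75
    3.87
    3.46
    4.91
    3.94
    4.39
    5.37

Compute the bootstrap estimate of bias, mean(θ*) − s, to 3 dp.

bias = +0.180

mean(θ*) = (4.59 + 3.97 + 3.63 + 4.97 + 4.72 + 4.27 + 4.23 + 4.58 + 3.75 + 3.87 + 3.46 + 4.91 + 3.94 + 4.39 + 5.37) / 15 = 4.3100
bias = 4.3100 − 4.13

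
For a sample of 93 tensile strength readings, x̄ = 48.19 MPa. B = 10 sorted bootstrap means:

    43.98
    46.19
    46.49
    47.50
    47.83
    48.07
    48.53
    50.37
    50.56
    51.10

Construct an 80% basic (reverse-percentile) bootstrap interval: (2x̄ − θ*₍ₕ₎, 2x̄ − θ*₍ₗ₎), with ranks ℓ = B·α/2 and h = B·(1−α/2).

Percentile endpoints at ranks 1 and 9: θ*₍1₎ = 43.98, θ*₍9₎ = 50.56.
Basic interval reflects these around x̄:
  lower = 2 × 48.19 − 50.56 = 45.82
  upper = 2 × 48.19 − 43.98 = 52.40

(45.82, 52.40)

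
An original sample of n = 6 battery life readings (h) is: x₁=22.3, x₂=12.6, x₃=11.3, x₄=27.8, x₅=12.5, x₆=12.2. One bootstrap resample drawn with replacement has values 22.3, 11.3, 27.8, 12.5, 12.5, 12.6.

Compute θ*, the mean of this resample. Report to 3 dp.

Mean = (22.3 + 11.3 + 27.8 + 12.5 + 12.5 + 12.6) / 6 = 99.00 / 6 = 16.500

θ* = 16.500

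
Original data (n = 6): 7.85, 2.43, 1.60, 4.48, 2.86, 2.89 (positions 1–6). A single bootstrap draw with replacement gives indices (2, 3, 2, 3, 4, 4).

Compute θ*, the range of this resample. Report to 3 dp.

θ* = 2.880

Resample values: 2.43, 1.60, 2.43, 1.60, 4.48, 4.48.
Range = 4.48 − 1.60 = 2.880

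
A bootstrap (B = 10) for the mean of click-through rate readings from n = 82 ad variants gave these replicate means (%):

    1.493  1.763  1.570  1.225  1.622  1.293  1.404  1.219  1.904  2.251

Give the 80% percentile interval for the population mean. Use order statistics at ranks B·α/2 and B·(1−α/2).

(1.219, 1.904)

Sorted replicates: 1.219, 1.225, 1.293, 1.404, 1.493, 1.570, 1.622, 1.763, 1.904, 2.251
α = 0.20; lower rank = 10 × 0.100 = 1; upper rank = 10 × 0.900 = 9.
The 1st smallest replicate is 1.219; the 9th is 1.904.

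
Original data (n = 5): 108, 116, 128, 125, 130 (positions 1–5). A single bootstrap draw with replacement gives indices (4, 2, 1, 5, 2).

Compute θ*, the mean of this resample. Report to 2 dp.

θ* = 119.00

Resample values: 125, 116, 108, 130, 116.
Mean = (125 + 116 + 108 + 130 + 116) / 5 = 595.0 / 5 = 119.00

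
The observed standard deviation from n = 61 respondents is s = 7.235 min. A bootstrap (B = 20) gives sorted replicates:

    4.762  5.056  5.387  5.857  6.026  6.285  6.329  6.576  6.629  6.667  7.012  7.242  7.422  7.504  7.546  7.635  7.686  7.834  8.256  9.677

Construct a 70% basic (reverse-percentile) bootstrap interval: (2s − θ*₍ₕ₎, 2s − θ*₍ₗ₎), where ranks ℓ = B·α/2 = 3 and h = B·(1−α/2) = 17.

(6.784, 9.083)

Percentile endpoints at ranks 3 and 17: θ*₍3₎ = 5.387, θ*₍17₎ = 7.686.
Basic interval reflects these around s:
  lower = 2 × 7.235 − 7.686 = 6.784
  upper = 2 × 7.235 − 5.387 = 9.083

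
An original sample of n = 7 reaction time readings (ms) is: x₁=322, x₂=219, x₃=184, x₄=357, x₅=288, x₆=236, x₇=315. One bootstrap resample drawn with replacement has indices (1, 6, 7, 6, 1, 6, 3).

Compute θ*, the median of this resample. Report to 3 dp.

Resample values: 322, 236, 315, 236, 322, 236, 184.
Sorted: 184, 236, 236, 236, 315, 322, 322
Median = middle value = 236.000

θ* = 236.000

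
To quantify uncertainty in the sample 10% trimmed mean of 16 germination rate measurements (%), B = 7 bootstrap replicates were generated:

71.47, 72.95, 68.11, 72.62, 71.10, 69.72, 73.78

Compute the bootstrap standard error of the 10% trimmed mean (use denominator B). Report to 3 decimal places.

SE* = 1.824

Bootstrap SE is the standard deviation of the 7 replicate 10% trimmed means.
Mean of replicates: (71.47 + 72.95 + 68.11 + 72.62 + 71.10 + 69.72 + 73.78) / 7 = 499.7500 / 7 = 71.3929
Sum of squared deviations: (+0.0771)² + (+1.5571)² + (−3.2829)² + (+1.2271)² + (−0.2929)² + (−1.6729)² + (+2.3871)² = 23.2963
Variance = 23.2963 / 7 = 3.3280
SE* = √3.3280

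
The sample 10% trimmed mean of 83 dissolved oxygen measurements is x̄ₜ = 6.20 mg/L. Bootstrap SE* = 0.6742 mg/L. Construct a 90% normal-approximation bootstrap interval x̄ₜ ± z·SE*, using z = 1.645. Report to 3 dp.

(5.091, 7.309)

Margin = 1.645 × 0.6742 = 1.1091
Interval: 6.20 ± 1.1091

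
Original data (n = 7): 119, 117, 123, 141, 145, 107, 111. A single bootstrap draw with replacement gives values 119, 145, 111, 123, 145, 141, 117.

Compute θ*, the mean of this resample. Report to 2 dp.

Mean = (119 + 145 + 111 + 123 + 145 + 141 + 117) / 7 = 901.0 / 7 = 128.71

θ* = 128.71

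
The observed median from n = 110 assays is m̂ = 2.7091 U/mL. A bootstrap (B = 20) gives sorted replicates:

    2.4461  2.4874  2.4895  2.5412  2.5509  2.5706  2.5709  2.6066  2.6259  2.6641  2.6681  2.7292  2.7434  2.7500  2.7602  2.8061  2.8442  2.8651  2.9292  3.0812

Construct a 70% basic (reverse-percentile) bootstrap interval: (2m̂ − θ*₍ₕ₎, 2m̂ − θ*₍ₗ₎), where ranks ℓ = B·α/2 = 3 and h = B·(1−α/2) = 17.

(2.5740, 2.9287)

Percentile endpoints at ranks 3 and 17: θ*₍3₎ = 2.4895, θ*₍17₎ = 2.8442.
Basic interval reflects these around m̂:
  lower = 2 × 2.7091 − 2.8442 = 2.5740
  upper = 2 × 2.7091 − 2.4895 = 2.9287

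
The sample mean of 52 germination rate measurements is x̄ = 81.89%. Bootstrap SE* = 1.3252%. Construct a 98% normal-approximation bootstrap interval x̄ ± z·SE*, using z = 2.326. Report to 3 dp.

(78.808, 84.972)

Margin = 2.326 × 1.3252 = 3.0824
Interval: 81.89 ± 3.0824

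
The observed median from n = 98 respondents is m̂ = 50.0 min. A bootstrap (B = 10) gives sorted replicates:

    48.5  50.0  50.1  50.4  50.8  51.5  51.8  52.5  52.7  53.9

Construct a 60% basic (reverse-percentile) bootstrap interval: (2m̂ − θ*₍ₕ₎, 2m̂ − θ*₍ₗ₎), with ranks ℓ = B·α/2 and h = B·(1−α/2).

Percentile endpoints at ranks 2 and 8: θ*₍2₎ = 50.0, θ*₍8₎ = 52.5.
Basic interval reflects these around m̂:
  lower = 2 × 50.0 − 52.5 = 47.5
  upper = 2 × 50.0 − 50.0 = 50.0

(47.5, 50.0)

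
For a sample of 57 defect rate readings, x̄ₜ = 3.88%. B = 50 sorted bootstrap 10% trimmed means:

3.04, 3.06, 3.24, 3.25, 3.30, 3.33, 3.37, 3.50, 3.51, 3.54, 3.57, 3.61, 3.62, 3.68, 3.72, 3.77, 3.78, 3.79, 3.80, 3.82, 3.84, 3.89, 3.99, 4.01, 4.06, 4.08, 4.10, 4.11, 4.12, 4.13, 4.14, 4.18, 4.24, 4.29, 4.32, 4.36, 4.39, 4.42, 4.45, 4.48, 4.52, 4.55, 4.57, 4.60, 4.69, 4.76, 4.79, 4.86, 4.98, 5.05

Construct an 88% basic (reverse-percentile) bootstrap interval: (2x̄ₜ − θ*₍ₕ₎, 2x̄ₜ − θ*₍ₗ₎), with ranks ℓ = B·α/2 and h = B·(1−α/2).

(2.97, 4.52)

Percentile endpoints at ranks 3 and 47: θ*₍3₎ = 3.24, θ*₍47₎ = 4.79.
Basic interval reflects these around x̄ₜ:
  lower = 2 × 3.88 − 4.79 = 2.97
  upper = 2 × 3.88 − 3.24 = 4.52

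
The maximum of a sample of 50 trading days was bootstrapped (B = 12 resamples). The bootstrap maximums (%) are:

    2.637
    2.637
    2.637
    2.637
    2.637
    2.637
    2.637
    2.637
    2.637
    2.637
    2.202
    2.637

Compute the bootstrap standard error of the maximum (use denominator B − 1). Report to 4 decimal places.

SE* = 0.1256

Bootstrap SE is the standard deviation of the 12 replicate maximums.
Mean of replicates: (2.637 + 2.637 + 2.637 + 2.637 + 2.637 + 2.637 + 2.637 + 2.637 + 2.637 + 2.637 + 2.202 + 2.637) / 12 = 31.20900 / 12 = 2.60075
Sum of squared deviations: (+0.03625)² + (+0.03625)² + (+0.03625)² + (+0.03625)² + (+0.03625)² + (+0.03625)² + (+0.03625)² + (+0.03625)² + (+0.03625)² + (+0.03625)² + (−0.39875)² + (+0.03625)² = 0.17346
Variance = 0.17346 / 11 = 0.01577
SE* = √0.01577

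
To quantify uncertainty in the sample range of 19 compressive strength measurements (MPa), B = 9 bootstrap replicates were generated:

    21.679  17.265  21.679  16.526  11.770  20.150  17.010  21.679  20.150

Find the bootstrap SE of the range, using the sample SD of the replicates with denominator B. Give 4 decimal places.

Bootstrap SE is the standard deviation of the 9 replicate ranges.
Mean of replicates: (21.679 + 17.265 + 21.679 + 16.526 + 11.770 + 20.150 + 17.010 + 21.679 + 20.150) / 9 = 167.90800 / 9 = 18.65644
Sum of squared deviations: (+3.02256)² + (−1.39144)² + (+3.02256)² + (−2.13044)² + (−6.88644)² + (+1.49356)² + (−1.64644)² + (+3.02256)² + (+1.49356)² = 88.47775
Variance = 88.47775 / 9 = 9.83086
SE* = √9.83086

SE* = 3.1354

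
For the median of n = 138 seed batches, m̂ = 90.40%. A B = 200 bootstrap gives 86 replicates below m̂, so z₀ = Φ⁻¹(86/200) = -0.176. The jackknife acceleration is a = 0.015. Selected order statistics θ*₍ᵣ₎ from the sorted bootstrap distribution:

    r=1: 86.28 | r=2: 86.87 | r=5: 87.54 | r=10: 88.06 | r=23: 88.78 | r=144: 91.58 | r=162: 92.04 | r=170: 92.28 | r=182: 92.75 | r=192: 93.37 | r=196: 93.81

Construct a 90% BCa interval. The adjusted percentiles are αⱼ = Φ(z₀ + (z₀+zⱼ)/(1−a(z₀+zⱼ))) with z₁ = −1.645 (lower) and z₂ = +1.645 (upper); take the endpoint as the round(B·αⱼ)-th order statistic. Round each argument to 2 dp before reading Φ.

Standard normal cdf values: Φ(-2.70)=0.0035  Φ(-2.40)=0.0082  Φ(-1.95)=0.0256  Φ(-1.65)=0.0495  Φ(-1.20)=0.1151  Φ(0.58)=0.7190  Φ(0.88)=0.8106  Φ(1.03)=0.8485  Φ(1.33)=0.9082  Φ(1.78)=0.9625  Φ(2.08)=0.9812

(87.54, 92.75)

Lower: z₀ + z₁ = -0.176 + (-1.645) = -1.821; 1 − a(z₀+z₁) = 1 − (0.015)(-1.821) = 1.0273; argument = -0.176 + (-1.821)/1.0273 = -1.9486 → -1.95.
α₁ = Φ(-1.95) = 0.0256; rank = round(200 × 0.0256) = 5; θ*₍5₎ = 87.54.
Upper: z₀ + z₂ = 1.469; 1 − a(z₀+z₂) = 0.9780; argument = 1.3261 → 1.33; α₂ = 0.9082; rank = 182; θ*₍182₎ = 92.75.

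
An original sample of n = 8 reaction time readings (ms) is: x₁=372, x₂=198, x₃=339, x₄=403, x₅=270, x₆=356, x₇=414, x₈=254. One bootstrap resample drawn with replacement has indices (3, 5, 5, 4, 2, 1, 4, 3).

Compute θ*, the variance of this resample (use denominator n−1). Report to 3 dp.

θ* = 5277.643

Resample values: 339, 270, 270, 403, 198, 372, 403, 339.
Mean = 324.2500; sum of squared deviations = 36943.5000
s² = 36943.5000 / 7 = 5277.6429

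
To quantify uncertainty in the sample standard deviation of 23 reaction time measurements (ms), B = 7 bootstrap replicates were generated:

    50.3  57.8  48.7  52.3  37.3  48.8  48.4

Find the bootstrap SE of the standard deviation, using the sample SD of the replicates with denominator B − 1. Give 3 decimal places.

SE* = 6.156

Bootstrap SE is the standard deviation of the 7 replicate standard deviations.
Mean of replicates: (50.3 + 57.8 + 48.7 + 52.3 + 37.3 + 48.8 + 48.4) / 7 = 343.6000 / 7 = 49.0857
Sum of squared deviations: (+1.2143)² + (+8.7143)² + (−0.3857)² + (+3.2143)² + (−11.7857)² + (−0.2857)² + (−0.6857)² = 227.3486
Variance = 227.3486 / 6 = 37.8914
SE* = √37.8914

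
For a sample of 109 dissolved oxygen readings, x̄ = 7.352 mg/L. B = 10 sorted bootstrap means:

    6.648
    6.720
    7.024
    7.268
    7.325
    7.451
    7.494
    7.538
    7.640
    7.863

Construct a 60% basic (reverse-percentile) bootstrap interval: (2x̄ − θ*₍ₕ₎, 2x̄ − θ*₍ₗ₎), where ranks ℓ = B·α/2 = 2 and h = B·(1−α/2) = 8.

(7.166, 7.984)

Percentile endpoints at ranks 2 and 8: θ*₍2₎ = 6.720, θ*₍8₎ = 7.538.
Basic interval reflects these around x̄:
  lower = 2 × 7.352 − 7.538 = 7.166
  upper = 2 × 7.352 − 6.720 = 7.984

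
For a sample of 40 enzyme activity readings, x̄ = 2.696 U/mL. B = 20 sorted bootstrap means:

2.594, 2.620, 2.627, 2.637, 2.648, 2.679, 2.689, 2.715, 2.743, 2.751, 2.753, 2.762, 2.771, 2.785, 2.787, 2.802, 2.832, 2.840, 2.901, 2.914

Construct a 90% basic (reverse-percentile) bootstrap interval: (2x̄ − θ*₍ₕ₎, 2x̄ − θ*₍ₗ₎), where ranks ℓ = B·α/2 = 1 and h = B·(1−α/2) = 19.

Percentile endpoints at ranks 1 and 19: θ*₍1₎ = 2.594, θ*₍19₎ = 2.901.
Basic interval reflects these around x̄:
  lower = 2 × 2.696 − 2.901 = 2.491
  upper = 2 × 2.696 − 2.594 = 2.798

(2.491, 2.798)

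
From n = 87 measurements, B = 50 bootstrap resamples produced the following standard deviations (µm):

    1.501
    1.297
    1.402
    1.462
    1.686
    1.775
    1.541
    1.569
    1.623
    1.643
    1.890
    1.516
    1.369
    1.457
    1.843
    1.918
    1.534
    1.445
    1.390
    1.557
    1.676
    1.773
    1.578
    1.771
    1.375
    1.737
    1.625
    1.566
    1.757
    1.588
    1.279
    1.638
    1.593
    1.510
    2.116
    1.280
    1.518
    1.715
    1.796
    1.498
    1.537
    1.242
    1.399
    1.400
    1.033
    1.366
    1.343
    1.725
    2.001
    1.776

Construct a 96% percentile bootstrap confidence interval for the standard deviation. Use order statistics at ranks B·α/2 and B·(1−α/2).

Sorted replicates: 1.033, 1.242, 1.279, 1.280, 1.297, 1.343, 1.366, 1.369, 1.375, 1.390, 1.399, 1.400, 1.402, 1.445, 1.457, 1.462, 1.498, 1.501, 1.510, 1.516, 1.518, 1.534, 1.537, 1.541, 1.557, 1.566, 1.569, 1.578, 1.588, 1.593, 1.623, 1.625, 1.638, 1.643, 1.676, 1.686, 1.715, 1.725, 1.737, 1.757, 1.771, 1.773, 1.775, 1.776, 1.796, 1.843, 1.890, 1.918, 2.001, 2.116
α = 0.04; lower rank = 50 × 0.020 = 1; upper rank = 50 × 0.980 = 49.
The 1st smallest replicate is 1.033; the 49th is 2.001.

(1.033, 2.001)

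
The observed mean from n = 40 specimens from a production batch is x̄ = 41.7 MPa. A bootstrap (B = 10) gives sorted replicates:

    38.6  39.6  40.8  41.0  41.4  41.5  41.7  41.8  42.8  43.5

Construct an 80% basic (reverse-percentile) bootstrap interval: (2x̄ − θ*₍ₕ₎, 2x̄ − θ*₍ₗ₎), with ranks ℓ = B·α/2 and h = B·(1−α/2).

Percentile endpoints at ranks 1 and 9: θ*₍1₎ = 38.6, θ*₍9₎ = 42.8.
Basic interval reflects these around x̄:
  lower = 2 × 41.7 − 42.8 = 40.6
  upper = 2 × 41.7 − 38.6 = 44.8

(40.6, 44.8)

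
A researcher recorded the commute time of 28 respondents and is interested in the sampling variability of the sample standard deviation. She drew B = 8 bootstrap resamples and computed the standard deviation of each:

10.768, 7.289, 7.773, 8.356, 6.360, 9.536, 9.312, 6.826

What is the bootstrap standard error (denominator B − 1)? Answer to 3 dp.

SE* = 1.506

Bootstrap SE is the standard deviation of the 8 replicate standard deviations.
Mean of replicates: (10.768 + 7.289 + 7.773 + 8.356 + 6.360 + 9.536 + 9.312 + 6.826) / 8 = 66.2200 / 8 = 8.2775
Sum of squared deviations: (+2.4905)² + (−0.9885)² + (−0.5045)² + (+0.0785)² + (−1.9175)² + (+1.2585)² + (+1.0345)² + (−1.4515)² = 15.8781
Variance = 15.8781 / 7 = 2.2683
SE* = √2.2683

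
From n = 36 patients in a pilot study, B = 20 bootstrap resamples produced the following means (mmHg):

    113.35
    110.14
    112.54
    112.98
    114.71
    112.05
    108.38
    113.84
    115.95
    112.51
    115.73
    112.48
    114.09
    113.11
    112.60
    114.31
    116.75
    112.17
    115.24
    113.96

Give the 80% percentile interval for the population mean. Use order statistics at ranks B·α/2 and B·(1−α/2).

(110.14, 115.73)

Sorted replicates: 108.38, 110.14, 112.05, 112.17, 112.48, 112.51, 112.54, 112.60, 112.98, 113.11, 113.35, 113.84, 113.96, 114.09, 114.31, 114.71, 115.24, 115.73, 115.95, 116.75
α = 0.20; lower rank = 20 × 0.100 = 2; upper rank = 20 × 0.900 = 18.
The 2nd smallest replicate is 110.14; the 18th is 115.73.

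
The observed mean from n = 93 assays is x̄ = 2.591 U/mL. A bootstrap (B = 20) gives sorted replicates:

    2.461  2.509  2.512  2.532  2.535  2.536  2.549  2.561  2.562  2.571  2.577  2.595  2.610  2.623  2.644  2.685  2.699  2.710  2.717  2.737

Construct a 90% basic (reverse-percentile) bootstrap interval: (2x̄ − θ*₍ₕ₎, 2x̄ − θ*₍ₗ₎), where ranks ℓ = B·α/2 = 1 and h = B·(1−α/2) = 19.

Percentile endpoints at ranks 1 and 19: θ*₍1₎ = 2.461, θ*₍19₎ = 2.717.
Basic interval reflects these around x̄:
  lower = 2 × 2.591 − 2.717 = 2.465
  upper = 2 × 2.591 − 2.461 = 2.721

(2.465, 2.721)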